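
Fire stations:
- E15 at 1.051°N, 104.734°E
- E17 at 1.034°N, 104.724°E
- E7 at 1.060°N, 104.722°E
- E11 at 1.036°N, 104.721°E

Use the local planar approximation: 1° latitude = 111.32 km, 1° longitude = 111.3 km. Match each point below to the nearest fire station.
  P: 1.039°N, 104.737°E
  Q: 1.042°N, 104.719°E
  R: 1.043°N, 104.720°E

P→E15; Q→E11; R→E11

P at 1.039°N, 104.737°E:
  E15: √((0.012·111.32)² + (-0.003·111.3)²) = √(1.78447 + 0.11149) = 1.377 km
  E17: √((-0.005·111.32)² + (-0.013·111.3)²) = √(0.30980 + 2.09352) = 1.550 km
  E7: √((0.021·111.32)² + (-0.015·111.3)²) = √(5.46493 + 2.78723) = 2.873 km
  E11: √((-0.003·111.32)² + (-0.016·111.3)²) = √(0.11153 + 3.17125) = 1.812 km
  → nearest: E15 (1.377 km)
Q at 1.042°N, 104.719°E:
  E15: √((0.009·111.32)² + (0.015·111.3)²) = √(1.00376 + 2.78723) = 1.947 km
  E17: √((-0.008·111.32)² + (0.005·111.3)²) = √(0.79310 + 0.30969) = 1.050 km
  E7: √((0.018·111.32)² + (0.003·111.3)²) = √(4.01505 + 0.11149) = 2.031 km
  E11: √((-0.006·111.32)² + (0.002·111.3)²) = √(0.44612 + 0.04955) = 0.704 km
  → nearest: E11 (0.704 km)
R at 1.043°N, 104.720°E:
  E15: √((0.008·111.32)² + (0.014·111.3)²) = √(0.79310 + 2.42799) = 1.795 km
  E17: √((-0.009·111.32)² + (0.004·111.3)²) = √(1.00376 + 0.19820) = 1.096 km
  E7: √((0.017·111.32)² + (0.002·111.3)²) = √(3.58133 + 0.04955) = 1.905 km
  E11: √((-0.007·111.32)² + (0.001·111.3)²) = √(0.60721 + 0.01239) = 0.787 km
  → nearest: E11 (0.787 km)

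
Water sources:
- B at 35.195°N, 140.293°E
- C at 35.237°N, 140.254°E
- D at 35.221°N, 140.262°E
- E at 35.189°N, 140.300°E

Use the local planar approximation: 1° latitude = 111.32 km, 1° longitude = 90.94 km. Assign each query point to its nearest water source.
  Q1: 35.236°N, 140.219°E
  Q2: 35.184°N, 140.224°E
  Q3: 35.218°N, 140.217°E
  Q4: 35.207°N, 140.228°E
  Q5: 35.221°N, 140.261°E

Q1 at 35.236°N, 140.219°E:
  B: 8.131 km
  C: 3.185 km
  D: 4.252 km
  E: 9.035 km
  → nearest: C (3.185 km)
Q2 at 35.184°N, 140.224°E:
  B: 6.393 km
  C: 6.500 km
  D: 5.377 km
  E: 6.934 km
  → nearest: D (5.377 km)
Q3 at 35.218°N, 140.217°E:
  B: 7.370 km
  C: 3.974 km
  D: 4.106 km
  E: 8.209 km
  → nearest: C (3.974 km)
Q4 at 35.207°N, 140.228°E:
  B: 6.060 km
  C: 4.092 km
  D: 3.463 km
  E: 6.847 km
  → nearest: D (3.463 km)
Q5 at 35.221°N, 140.261°E:
  B: 4.104 km
  C: 1.891 km
  D: 0.091 km
  E: 5.027 km
  → nearest: D (0.091 km)

Q1→C; Q2→D; Q3→C; Q4→D; Q5→D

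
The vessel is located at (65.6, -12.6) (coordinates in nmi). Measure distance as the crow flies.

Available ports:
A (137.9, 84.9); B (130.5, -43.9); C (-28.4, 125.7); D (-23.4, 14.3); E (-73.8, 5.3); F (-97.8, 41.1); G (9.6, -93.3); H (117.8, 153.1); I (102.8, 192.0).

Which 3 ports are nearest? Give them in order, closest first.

Distances from (65.6, -12.6):
A: √((72.3)² + (97.5)²) = √(5227.290 + 9506.250) = 121.4 nmi
B: √((64.9)² + (-31.3)²) = √(4212.010 + 979.690) = 72.1 nmi
C: √((-94.0)² + (138.3)²) = √(8836.000 + 19126.890) = 167.2 nmi
D: √((-89.0)² + (26.9)²) = √(7921.000 + 723.610) = 93.0 nmi
E: √((-139.4)² + (17.9)²) = √(19432.360 + 320.410) = 140.5 nmi
F: √((-163.4)² + (53.7)²) = √(26699.560 + 2883.690) = 172.0 nmi
G: √((-56.0)² + (-80.7)²) = √(3136.000 + 6512.490) = 98.2 nmi
H: √((52.2)² + (165.7)²) = √(2724.840 + 27456.490) = 173.7 nmi
I: √((37.2)² + (204.6)²) = √(1383.840 + 41861.160) = 208.0 nmi
Sorted: B (72.1 nmi) < D (93.0 nmi) < G (98.2 nmi) < A (121.4 nmi) < E (140.5 nmi) < …

B, D, G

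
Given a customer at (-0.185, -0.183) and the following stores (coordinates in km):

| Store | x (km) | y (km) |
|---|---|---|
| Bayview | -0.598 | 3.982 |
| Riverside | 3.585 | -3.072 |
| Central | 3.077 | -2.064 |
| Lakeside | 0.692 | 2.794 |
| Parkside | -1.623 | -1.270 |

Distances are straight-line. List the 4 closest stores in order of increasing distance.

Parkside, Lakeside, Central, Bayview

Distances from (-0.185, -0.183):
Bayview: 4.185 km
Riverside: 4.750 km
Central: 3.765 km
Lakeside: 3.103 km
Parkside: 1.803 km
Sorted: Parkside (1.803 km) < Lakeside (3.103 km) < Central (3.765 km) < Bayview (4.185 km) < Riverside (4.750 km)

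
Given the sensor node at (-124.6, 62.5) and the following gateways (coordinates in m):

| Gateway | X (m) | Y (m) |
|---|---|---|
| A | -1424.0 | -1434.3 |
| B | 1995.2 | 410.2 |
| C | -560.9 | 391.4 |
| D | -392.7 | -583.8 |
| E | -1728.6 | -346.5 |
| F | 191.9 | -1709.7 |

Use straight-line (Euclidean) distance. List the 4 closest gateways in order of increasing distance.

Distances from (-124.6, 62.5):
A: √((-1299.4)² + (-1496.8)²) = √(1688440.360 + 2240410.240) = 1982.1 m
B: √((2119.8)² + (347.7)²) = √(4493552.040 + 120895.290) = 2148.1 m
C: √((-436.3)² + (328.9)²) = √(190357.690 + 108175.210) = 546.4 m
D: √((-268.1)² + (-646.3)²) = √(71877.610 + 417703.690) = 699.7 m
E: √((-1604.0)² + (-409.0)²) = √(2572816.000 + 167281.000) = 1655.3 m
F: √((316.5)² + (-1772.2)²) = √(100172.250 + 3140692.840) = 1800.2 m
Sorted: C (546.4 m) < D (699.7 m) < E (1655.3 m) < F (1800.2 m) < A (1982.1 m) < B (2148.1 m)

C, D, E, F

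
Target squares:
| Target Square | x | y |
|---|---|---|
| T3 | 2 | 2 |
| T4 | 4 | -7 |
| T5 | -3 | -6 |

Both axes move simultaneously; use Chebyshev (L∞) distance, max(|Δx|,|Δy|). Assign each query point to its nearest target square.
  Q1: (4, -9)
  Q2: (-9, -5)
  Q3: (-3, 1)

Q1 at (4, -9):
  T3: 11
  T4: 2
  T5: 7
  → nearest: T4 (2)
Q2 at (-9, -5):
  T3: 11
  T4: 13
  T5: 6
  → nearest: T5 (6)
Q3 at (-3, 1):
  T3: 5
  T4: 8
  T5: 7
  → nearest: T3 (5)

Q1→T4; Q2→T5; Q3→T3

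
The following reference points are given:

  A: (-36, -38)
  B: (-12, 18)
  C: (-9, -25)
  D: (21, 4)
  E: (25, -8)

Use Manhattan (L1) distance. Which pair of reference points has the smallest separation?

Pairwise distances:
D–E: 16
A–C: 40
B–C: 46
B–D: 47
C–E: 51
C–D: 59
B–E: 63
A–B: 80
A–E: 91
A–D: 99
Closest pair: D–E at 16.

D and E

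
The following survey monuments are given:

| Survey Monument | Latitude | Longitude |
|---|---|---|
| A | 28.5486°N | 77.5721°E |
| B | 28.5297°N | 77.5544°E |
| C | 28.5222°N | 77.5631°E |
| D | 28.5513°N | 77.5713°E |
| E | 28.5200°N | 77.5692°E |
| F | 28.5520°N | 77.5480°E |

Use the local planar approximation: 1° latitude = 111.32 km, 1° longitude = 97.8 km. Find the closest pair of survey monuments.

Pairwise distances:
A–D: √((0.0027·111.32)² + (-0.0008·97.8)²) = √(0.090339 + 0.006121) = 0.3106 km
C–E: √((-0.0022·111.32)² + (0.0061·97.8)²) = √(0.059978 + 0.355908) = 0.6449 km
B–C: √((-0.0075·111.32)² + (0.0087·97.8)²) = √(0.697058 + 0.723963) = 1.1921 km
B–E: √((-0.0097·111.32)² + (0.0148·97.8)²) = √(1.165977 + 2.095083) = 1.8058 km
D–F: √((0.0007·111.32)² + (-0.0233·97.8)²) = √(0.006072 + 5.192656) = 2.2801 km
A–F: √((0.0034·111.32)² + (-0.0241·97.8)²) = √(0.143253 + 5.555355) = 2.3872 km
B–F: √((0.0223·111.32)² + (-0.0064·97.8)²) = √(6.162488 + 0.391776) = 2.5601 km
A–B: √((-0.0189·111.32)² + (-0.0177·97.8)²) = √(4.426597 + 2.996569) = 2.7245 km
B–D: √((0.0216·111.32)² + (0.0169·97.8)²) = √(5.781678 + 2.731814) = 2.9178 km
A–C: √((-0.0264·111.32)² + (-0.0090·97.8)²) = √(8.636828 + 0.774752) = 3.0678 km
A–E: √((-0.0286·111.32)² + (-0.0029·97.8)²) = √(10.136277 + 0.080440) = 3.1964 km
C–D: √((0.0291·111.32)² + (0.0082·97.8)²) = √(10.493790 + 0.643140) = 3.3372 km
D–E: √((-0.0313·111.32)² + (-0.0021·97.8)²) = √(12.140458 + 0.042181) = 3.4904 km
C–F: √((0.0298·111.32)² + (-0.0151·97.8)²) = √(11.004718 + 2.180879) = 3.6312 km
E–F: √((0.0320·111.32)² + (-0.0212·97.8)²) = √(12.689554 + 4.298822) = 4.1217 km
Closest pair: A–D at 0.3106 km.

A and D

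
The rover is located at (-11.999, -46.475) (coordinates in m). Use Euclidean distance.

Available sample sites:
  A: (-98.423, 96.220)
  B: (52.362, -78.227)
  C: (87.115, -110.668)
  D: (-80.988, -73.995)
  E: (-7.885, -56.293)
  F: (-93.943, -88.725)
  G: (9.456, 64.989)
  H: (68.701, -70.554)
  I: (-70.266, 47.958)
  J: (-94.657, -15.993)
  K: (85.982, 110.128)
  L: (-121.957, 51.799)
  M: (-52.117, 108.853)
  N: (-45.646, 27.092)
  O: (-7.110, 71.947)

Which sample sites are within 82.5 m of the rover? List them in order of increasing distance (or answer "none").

Distances from (-11.999, -46.475):
A: √((-86.424)² + (142.695)²) = √(7469.10778 + 20361.86302) = 166.826 m
B: √((64.361)² + (-31.752)²) = √(4142.33832 + 1008.18950) = 71.767 m
C: √((99.114)² + (-64.193)²) = √(9823.58500 + 4120.74125) = 118.086 m
D: √((-68.989)² + (-27.520)²) = √(4759.48212 + 757.35040) = 74.275 m
E: √((4.114)² + (-9.818)²) = √(16.92500 + 96.39312) = 10.645 m
F: √((-81.944)² + (-42.250)²) = √(6714.81914 + 1785.06250) = 92.195 m
G: √((21.455)² + (111.464)²) = √(460.31702 + 12424.22330) = 113.510 m
H: √((80.700)² + (-24.079)²) = √(6512.49000 + 579.79824) = 84.216 m
I: √((-58.267)² + (94.433)²) = √(3395.04329 + 8917.59149) = 110.962 m
J: √((-82.658)² + (30.482)²) = √(6832.34496 + 929.15232) = 88.099 m
K: √((97.981)² + (156.603)²) = √(9600.27636 + 24524.49961) = 184.729 m
L: √((-109.958)² + (98.274)²) = √(12090.76176 + 9657.77908) = 147.474 m
M: √((-40.118)² + (155.328)²) = √(1609.45392 + 24126.78758) = 160.425 m
N: √((-33.647)² + (73.567)²) = √(1132.12061 + 5412.10349) = 80.896 m
O: √((4.889)² + (118.422)²) = √(23.90232 + 14023.77008) = 118.523 m
Threshold 82.5 m: E (10.645 m), B (71.767 m), D (74.275 m), N (80.896 m) are within range.

E, B, D, N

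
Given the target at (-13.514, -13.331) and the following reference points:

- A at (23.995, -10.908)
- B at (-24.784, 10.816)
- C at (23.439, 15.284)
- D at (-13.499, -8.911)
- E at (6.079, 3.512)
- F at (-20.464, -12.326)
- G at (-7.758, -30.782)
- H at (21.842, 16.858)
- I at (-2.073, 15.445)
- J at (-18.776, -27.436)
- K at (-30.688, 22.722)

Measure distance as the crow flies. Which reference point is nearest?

Distances from (-13.514, -13.331):
A: √((37.509)² + (2.423)²) = √(1406.92508 + 5.87093) = 37.587
B: √((-11.270)² + (24.147)²) = √(127.01290 + 583.07761) = 26.648
C: √((36.953)² + (28.615)²) = √(1365.52421 + 818.81823) = 46.737
D: √((0.015)² + (4.420)²) = √(0.00022 + 19.53640) = 4.420
E: √((19.593)² + (16.843)²) = √(383.88565 + 283.68665) = 25.837
F: √((-6.950)² + (1.005)²) = √(48.30250 + 1.01002) = 7.022
G: √((5.756)² + (-17.451)²) = √(33.13154 + 304.53740) = 18.376
H: √((35.356)² + (30.189)²) = √(1250.04674 + 911.37572) = 46.491
I: √((11.441)² + (28.776)²) = √(130.89648 + 828.05818) = 30.967
J: √((-5.262)² + (-14.105)²) = √(27.68864 + 198.95103) = 15.055
K: √((-17.174)² + (36.053)²) = √(294.94628 + 1299.81881) = 39.935
Minimum: D at 4.420.

D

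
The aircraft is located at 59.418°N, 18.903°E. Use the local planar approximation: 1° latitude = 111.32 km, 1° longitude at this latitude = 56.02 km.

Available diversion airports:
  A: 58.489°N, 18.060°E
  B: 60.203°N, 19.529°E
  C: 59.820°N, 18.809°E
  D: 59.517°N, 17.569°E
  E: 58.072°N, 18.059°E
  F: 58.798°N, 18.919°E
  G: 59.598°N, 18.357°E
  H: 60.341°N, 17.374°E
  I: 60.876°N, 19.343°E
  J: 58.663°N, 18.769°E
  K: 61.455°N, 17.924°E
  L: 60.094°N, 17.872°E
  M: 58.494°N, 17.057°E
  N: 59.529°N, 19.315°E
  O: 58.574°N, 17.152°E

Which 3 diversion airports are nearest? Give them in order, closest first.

Distances from 59.418°N, 18.903°E:
A: √((-0.929·111.32)² + (-0.843·56.02)²) = √(10694.92697 + 2230.18740) = 113.689 km
B: √((0.785·111.32)² + (0.626·56.02)²) = √(7636.34795 + 1229.80109) = 94.160 km
C: √((0.402·111.32)² + (-0.094·56.02)²) = √(2002.61978 + 27.72949) = 45.059 km
D: √((0.099·111.32)² + (-1.334·56.02)²) = √(121.45539 + 5584.67453) = 75.539 km
E: √((-1.346·111.32)² + (-0.844·56.02)²) = √(22451.04266 + 2235.48161) = 157.119 km
F: √((-0.620·111.32)² + (0.016·56.02)²) = √(4763.53954 + 0.80339) = 69.024 km
G: √((0.180·111.32)² + (-0.546·56.02)²) = √(401.50541 + 935.55968) = 36.566 km
H: √((0.923·111.32)² + (-1.529·56.02)²) = √(10557.22548 + 7336.70707) = 133.768 km
I: √((1.458·111.32)² + (0.440·56.02)²) = √(26342.77020 + 607.56334) = 164.166 km
J: √((-0.755·111.32)² + (-0.134·56.02)²) = √(7063.83097 + 56.35024) = 84.381 km
K: √((2.037·111.32)² + (-0.979·56.02)²) = √(51419.57152 + 3007.81827) = 233.297 km
L: √((0.676·111.32)² + (-1.031·56.02)²) = √(5662.91167 + 3335.82715) = 94.862 km
M: √((-0.924·111.32)² + (-1.846·56.02)²) = √(10580.11377 + 10694.23202) = 145.857 km
N: √((0.111·111.32)² + (0.412·56.02)²) = √(152.68359 + 532.69748) = 26.180 km
O: √((-0.844·111.32)² + (-1.751·56.02)²) = √(8827.36915 + 9621.84820) = 135.828 km
Sorted: N (26.180 km) < G (36.566 km) < C (45.059 km) < F (69.024 km) < D (75.539 km) < …

N, G, C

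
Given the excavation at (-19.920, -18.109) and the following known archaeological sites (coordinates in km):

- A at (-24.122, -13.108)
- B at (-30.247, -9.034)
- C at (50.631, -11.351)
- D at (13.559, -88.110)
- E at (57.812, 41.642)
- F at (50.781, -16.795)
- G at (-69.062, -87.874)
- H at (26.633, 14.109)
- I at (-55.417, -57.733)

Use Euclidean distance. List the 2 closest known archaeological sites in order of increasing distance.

Distances from (-19.920, -18.109):
A: 6.532 km
B: 13.748 km
C: 70.874 km
D: 77.595 km
E: 98.043 km
F: 70.713 km
G: 85.335 km
H: 56.614 km
I: 53.199 km
Sorted: A (6.532 km) < B (13.748 km) < I (53.199 km) < H (56.614 km) < …

A, B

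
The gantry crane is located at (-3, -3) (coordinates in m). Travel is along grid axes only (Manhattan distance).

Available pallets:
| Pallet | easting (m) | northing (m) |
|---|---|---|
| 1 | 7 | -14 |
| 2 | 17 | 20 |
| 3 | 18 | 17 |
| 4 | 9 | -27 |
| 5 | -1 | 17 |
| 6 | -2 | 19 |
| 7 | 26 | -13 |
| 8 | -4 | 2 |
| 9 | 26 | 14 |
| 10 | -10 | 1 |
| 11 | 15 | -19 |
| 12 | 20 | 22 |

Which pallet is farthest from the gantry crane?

12

Distances from (-3, -3):
1: |10| + |-11| = 10 + 11 = 21 m
2: |20| + |23| = 20 + 23 = 43 m
3: |21| + |20| = 21 + 20 = 41 m
4: |12| + |-24| = 12 + 24 = 36 m
5: |2| + |20| = 2 + 20 = 22 m
6: |1| + |22| = 1 + 22 = 23 m
7: |29| + |-10| = 29 + 10 = 39 m
8: |-1| + |5| = 1 + 5 = 6 m
9: |29| + |17| = 29 + 17 = 46 m
10: |-7| + |4| = 7 + 4 = 11 m
11: |18| + |-16| = 18 + 16 = 34 m
12: |23| + |25| = 23 + 25 = 48 m
Maximum: 12 at 48 m.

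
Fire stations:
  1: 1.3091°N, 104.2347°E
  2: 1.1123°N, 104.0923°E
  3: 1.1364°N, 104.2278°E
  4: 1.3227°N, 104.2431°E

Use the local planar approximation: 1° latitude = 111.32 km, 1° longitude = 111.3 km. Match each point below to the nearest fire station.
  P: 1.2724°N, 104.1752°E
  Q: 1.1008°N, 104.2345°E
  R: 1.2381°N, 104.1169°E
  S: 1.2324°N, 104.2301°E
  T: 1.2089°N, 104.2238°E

P→1; Q→3; R→2; S→1; T→3

P at 1.2724°N, 104.1752°E:
  1: 7.7812 km
  2: 20.0691 km
  3: 16.2320 km
  4: 9.4056 km
  → nearest: 1 (7.7812 km)
Q at 1.1008°N, 104.2345°E:
  1: 23.1880 km
  2: 15.8786 km
  3: 4.0325 km
  4: 24.7204 km
  → nearest: 3 (4.0325 km)
R at 1.2381°N, 104.1169°E:
  1: 15.3092 km
  2: 14.2692 km
  3: 16.7489 km
  4: 16.9111 km
  → nearest: 2 (14.2692 km)
S at 1.2324°N, 104.2301°E:
  1: 8.5536 km
  2: 20.3463 km
  3: 10.6898 km
  4: 10.1558 km
  → nearest: 1 (8.5536 km)
T at 1.2089°N, 104.2238°E:
  1: 11.2200 km
  2: 18.1617 km
  3: 8.0830 km
  4: 12.8490 km
  → nearest: 3 (8.0830 km)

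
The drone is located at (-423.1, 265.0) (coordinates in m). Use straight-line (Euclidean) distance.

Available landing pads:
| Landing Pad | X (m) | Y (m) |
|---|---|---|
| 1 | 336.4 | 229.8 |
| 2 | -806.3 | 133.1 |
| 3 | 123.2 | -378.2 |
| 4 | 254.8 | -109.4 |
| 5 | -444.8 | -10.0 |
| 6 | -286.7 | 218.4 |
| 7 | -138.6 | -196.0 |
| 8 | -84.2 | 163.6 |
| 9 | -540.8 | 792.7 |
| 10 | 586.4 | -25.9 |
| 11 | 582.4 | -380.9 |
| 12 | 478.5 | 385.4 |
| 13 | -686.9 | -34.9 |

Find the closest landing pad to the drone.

6

Distances from (-423.1, 265.0):
1: 760.3 m
2: 405.3 m
3: 843.9 m
4: 774.4 m
5: 275.9 m
6: 144.1 m
7: 541.7 m
8: 353.7 m
9: 540.7 m
10: 1050.6 m
11: 1195.1 m
12: 909.6 m
13: 399.4 m
Minimum: 6 at 144.1 m.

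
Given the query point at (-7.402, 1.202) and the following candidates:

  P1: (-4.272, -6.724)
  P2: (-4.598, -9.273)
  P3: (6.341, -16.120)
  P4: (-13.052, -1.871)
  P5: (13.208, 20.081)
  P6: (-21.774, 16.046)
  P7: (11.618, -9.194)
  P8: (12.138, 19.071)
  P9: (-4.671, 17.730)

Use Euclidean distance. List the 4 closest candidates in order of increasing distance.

P4, P1, P2, P9

Distances from (-7.402, 1.202):
P1: 8.522
P2: 10.844
P3: 22.112
P4: 6.432
P5: 27.950
P6: 20.662
P7: 21.676
P8: 26.479
P9: 16.752
Sorted: P4 (6.432) < P1 (8.522) < P2 (10.844) < P9 (16.752) < P6 (20.662) < P7 (21.676) < …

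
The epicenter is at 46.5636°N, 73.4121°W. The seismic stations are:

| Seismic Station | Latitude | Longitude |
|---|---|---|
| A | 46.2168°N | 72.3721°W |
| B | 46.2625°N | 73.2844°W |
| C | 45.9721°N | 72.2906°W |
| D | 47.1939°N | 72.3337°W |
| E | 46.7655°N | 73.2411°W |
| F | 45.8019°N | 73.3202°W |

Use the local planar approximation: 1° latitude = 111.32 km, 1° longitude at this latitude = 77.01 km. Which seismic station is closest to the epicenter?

Distances from 46.5636°N, 73.4121°W:
A: √((-0.3468·111.32)² + (1.0400·77.01)²) = √(1490.405941 + 6414.472172) = 88.9094 km
B: √((-0.3011·111.32)² + (0.1277·77.01)²) = √(1123.486624 + 96.711037) = 34.9313 km
C: √((-0.5915·111.32)² + (1.1215·77.01)²) = √(4335.666744 + 7459.209460) = 108.6042 km
D: √((0.6303·111.32)² + (1.0784·77.01)²) = √(4923.126664 + 6896.901208) = 108.7200 km
E: √((0.2019·111.32)² + (0.1710·77.01)²) = √(505.148460 + 173.414923) = 26.0492 km
F: √((-0.7617·111.32)² + (0.0919·77.01)²) = √(7189.758559 + 50.087029) = 85.0873 km
Minimum: E at 26.0492 km.

E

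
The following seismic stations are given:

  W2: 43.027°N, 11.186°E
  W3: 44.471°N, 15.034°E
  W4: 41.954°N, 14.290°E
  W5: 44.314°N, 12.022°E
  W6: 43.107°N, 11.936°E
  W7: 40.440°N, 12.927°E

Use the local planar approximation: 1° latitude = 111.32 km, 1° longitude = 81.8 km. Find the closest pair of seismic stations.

W2 and W6

Pairwise distances:
W2–W6: 61.993 km
W5–W6: 134.547 km
W2–W5: 158.753 km
W4–W7: 202.079 km
W4–W6: 231.414 km
W3–W5: 247.001 km
W2–W4: 280.600 km
W3–W4: 286.726 km
W3–W6: 295.424 km
W6–W7: 307.758 km
W2–W7: 321.274 km
W4–W5: 321.618 km
W2–W3: 353.436 km
W5–W7: 437.561 km
W3–W7: 480.692 km
Closest pair: W2–W6 at 61.993 km.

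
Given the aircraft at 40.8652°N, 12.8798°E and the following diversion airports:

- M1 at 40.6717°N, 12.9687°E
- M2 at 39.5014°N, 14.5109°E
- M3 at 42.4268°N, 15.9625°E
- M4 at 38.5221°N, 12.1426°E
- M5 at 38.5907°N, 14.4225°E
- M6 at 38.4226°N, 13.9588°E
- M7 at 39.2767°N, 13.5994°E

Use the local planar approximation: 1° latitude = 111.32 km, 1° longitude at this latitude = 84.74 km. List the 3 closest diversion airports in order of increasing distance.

M1, M7, M2

Distances from 40.8652°N, 12.8798°E:
M1: √((-0.1935·111.32)² + (0.0889·84.74)²) = √(463.989694 + 56.751905) = 22.8198 km
M2: √((-1.3638·111.32)² + (1.6311·84.74)²) = √(23048.770709 + 19104.606407) = 205.3129 km
M3: √((1.5616·111.32)² + (3.0827·84.74)²) = √(30219.411043 + 68240.066939) = 313.7825 km
M4: √((-2.3431·111.32)² + (-0.7372·84.74)²) = √(68034.319216 + 3902.541880) = 268.2105 km
M5: √((-2.2745·111.32)² + (1.5427·84.74)²) = √(64108.892983 + 17089.914044) = 284.9540 km
M6: √((-2.4426·111.32)² + (1.0790·84.74)²) = √(73935.174266 + 8360.260475) = 286.8718 km
M7: √((-1.5885·111.32)² + (0.7196·84.74)²) = √(31269.492565 + 3718.426733) = 187.0506 km
Sorted: M1 (22.8198 km) < M7 (187.0506 km) < M2 (205.3129 km) < M4 (268.2105 km) < M5 (284.9540 km) < …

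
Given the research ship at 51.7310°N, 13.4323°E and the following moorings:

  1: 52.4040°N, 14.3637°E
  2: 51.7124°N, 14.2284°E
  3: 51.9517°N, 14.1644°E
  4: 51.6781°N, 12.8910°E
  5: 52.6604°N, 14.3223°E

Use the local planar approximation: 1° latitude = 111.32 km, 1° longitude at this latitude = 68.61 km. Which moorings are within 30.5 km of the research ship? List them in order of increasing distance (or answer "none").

Distances from 51.7310°N, 13.4323°E:
1: 98.4703 km
2: 54.6597 km
3: 55.9159 km
4: 37.6026 km
5: 120.1367 km
Threshold 30.5 km: none within range.

none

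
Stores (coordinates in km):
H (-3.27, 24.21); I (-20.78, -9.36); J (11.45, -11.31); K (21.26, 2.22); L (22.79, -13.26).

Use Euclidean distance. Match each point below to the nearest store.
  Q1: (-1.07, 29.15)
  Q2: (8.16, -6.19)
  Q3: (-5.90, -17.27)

Q1→H; Q2→J; Q3→I

Q1 at (-1.07, 29.15):
  H: 5.41 km
  I: 43.26 km
  J: 42.35 km
  K: 34.98 km
  L: 48.66 km
  → nearest: H (5.41 km)
Q2 at (8.16, -6.19):
  H: 32.48 km
  I: 29.11 km
  J: 6.09 km
  K: 15.57 km
  L: 16.25 km
  → nearest: J (6.09 km)
Q3 at (-5.90, -17.27):
  H: 41.56 km
  I: 16.85 km
  J: 18.35 km
  K: 33.43 km
  L: 28.97 km
  → nearest: I (16.85 km)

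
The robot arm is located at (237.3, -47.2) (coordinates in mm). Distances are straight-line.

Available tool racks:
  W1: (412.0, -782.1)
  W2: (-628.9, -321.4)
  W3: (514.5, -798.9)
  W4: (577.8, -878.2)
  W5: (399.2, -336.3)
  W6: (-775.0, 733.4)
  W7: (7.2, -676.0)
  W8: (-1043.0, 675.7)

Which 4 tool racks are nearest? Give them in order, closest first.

W5, W7, W1, W3

Distances from (237.3, -47.2):
W1: √((174.7)² + (-734.9)²) = √(30520.090 + 540078.010) = 755.4 mm
W2: √((-866.2)² + (-274.2)²) = √(750302.440 + 75185.640) = 908.6 mm
W3: √((277.2)² + (-751.7)²) = √(76839.840 + 565052.890) = 801.2 mm
W4: √((340.5)² + (-831.0)²) = √(115940.250 + 690561.000) = 898.1 mm
W5: √((161.9)² + (-289.1)²) = √(26211.610 + 83578.810) = 331.3 mm
W6: √((-1012.3)² + (780.6)²) = √(1024751.290 + 609336.360) = 1278.3 mm
W7: √((-230.1)² + (-628.8)²) = √(52946.010 + 395389.440) = 669.6 mm
W8: √((-1280.3)² + (722.9)²) = √(1639168.090 + 522584.410) = 1470.3 mm
Sorted: W5 (331.3 mm) < W7 (669.6 mm) < W1 (755.4 mm) < W3 (801.2 mm) < W4 (898.1 mm) < W2 (908.6 mm) < …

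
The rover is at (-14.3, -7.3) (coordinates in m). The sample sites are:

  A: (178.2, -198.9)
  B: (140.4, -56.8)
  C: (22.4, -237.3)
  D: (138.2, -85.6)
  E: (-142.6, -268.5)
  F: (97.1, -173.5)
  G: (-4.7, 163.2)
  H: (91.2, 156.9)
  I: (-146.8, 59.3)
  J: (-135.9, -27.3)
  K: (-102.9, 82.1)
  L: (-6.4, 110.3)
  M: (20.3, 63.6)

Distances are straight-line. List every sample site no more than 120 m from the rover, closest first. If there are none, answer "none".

M, L

Distances from (-14.3, -7.3):
A: 271.6 m
B: 162.4 m
C: 232.9 m
D: 171.4 m
E: 291.0 m
F: 200.1 m
G: 170.8 m
H: 195.2 m
I: 148.3 m
J: 123.2 m
K: 125.9 m
L: 117.9 m
M: 78.9 m
Threshold 120 m: M (78.9 m), L (117.9 m) are within range.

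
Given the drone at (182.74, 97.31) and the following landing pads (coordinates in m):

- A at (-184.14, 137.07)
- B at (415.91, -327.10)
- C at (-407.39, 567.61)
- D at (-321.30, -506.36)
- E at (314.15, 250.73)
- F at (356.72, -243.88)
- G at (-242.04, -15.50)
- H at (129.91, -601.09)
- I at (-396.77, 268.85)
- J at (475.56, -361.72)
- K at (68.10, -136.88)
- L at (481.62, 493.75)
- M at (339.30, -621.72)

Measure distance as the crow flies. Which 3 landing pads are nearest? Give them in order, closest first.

Distances from (182.74, 97.31):
A: 369.03 m
B: 484.24 m
C: 754.61 m
D: 786.43 m
E: 202.01 m
F: 382.99 m
G: 439.50 m
H: 700.40 m
I: 604.37 m
J: 544.47 m
K: 260.74 m
L: 496.48 m
M: 735.88 m
Sorted: E (202.01 m) < K (260.74 m) < A (369.03 m) < F (382.99 m) < G (439.50 m) < …

E, K, A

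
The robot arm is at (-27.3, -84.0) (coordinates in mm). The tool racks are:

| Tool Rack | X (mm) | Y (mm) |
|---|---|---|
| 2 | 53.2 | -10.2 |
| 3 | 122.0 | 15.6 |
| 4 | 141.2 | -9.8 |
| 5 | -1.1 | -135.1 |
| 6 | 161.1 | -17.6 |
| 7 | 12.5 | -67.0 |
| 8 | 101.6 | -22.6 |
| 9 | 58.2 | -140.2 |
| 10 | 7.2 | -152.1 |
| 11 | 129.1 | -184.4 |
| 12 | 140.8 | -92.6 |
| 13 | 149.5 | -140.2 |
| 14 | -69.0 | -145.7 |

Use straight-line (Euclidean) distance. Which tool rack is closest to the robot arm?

Distances from (-27.3, -84.0):
2: √((80.5)² + (73.8)²) = √(6480.250 + 5446.440) = 109.2 mm
3: √((149.3)² + (99.6)²) = √(22290.490 + 9920.160) = 179.5 mm
4: √((168.5)² + (74.2)²) = √(28392.250 + 5505.640) = 184.1 mm
5: √((26.2)² + (-51.1)²) = √(686.440 + 2611.210) = 57.4 mm
6: √((188.4)² + (66.4)²) = √(35494.560 + 4408.960) = 199.8 mm
7: √((39.8)² + (17.0)²) = √(1584.040 + 289.000) = 43.3 mm
8: √((128.9)² + (61.4)²) = √(16615.210 + 3769.960) = 142.8 mm
9: √((85.5)² + (-56.2)²) = √(7310.250 + 3158.440) = 102.3 mm
10: √((34.5)² + (-68.1)²) = √(1190.250 + 4637.610) = 76.3 mm
11: √((156.4)² + (-100.4)²) = √(24460.960 + 10080.160) = 185.9 mm
12: √((168.1)² + (-8.6)²) = √(28257.610 + 73.960) = 168.3 mm
13: √((176.8)² + (-56.2)²) = √(31258.240 + 3158.440) = 185.5 mm
14: √((-41.7)² + (-61.7)²) = √(1738.890 + 3806.890) = 74.5 mm
Minimum: 7 at 43.3 mm.

7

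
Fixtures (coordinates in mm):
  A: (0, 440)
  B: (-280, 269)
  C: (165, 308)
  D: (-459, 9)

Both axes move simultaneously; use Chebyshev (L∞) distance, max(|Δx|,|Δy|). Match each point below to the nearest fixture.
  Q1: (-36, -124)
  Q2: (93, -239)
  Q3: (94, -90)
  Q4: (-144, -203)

Q1→B; Q2→B; Q3→B; Q4→D

Q1 at (-36, -124):
  A: max(|36|, |564|) = 564 mm
  B: max(|-244|, |393|) = 393 mm
  C: max(|201|, |432|) = 432 mm
  D: max(|-423|, |133|) = 423 mm
  → nearest: B (393 mm)
Q2 at (93, -239):
  A: max(|-93|, |679|) = 679 mm
  B: max(|-373|, |508|) = 508 mm
  C: max(|72|, |547|) = 547 mm
  D: max(|-552|, |248|) = 552 mm
  → nearest: B (508 mm)
Q3 at (94, -90):
  A: max(|-94|, |530|) = 530 mm
  B: max(|-374|, |359|) = 374 mm
  C: max(|71|, |398|) = 398 mm
  D: max(|-553|, |99|) = 553 mm
  → nearest: B (374 mm)
Q4 at (-144, -203):
  A: max(|144|, |643|) = 643 mm
  B: max(|-136|, |472|) = 472 mm
  C: max(|309|, |511|) = 511 mm
  D: max(|-315|, |212|) = 315 mm
  → nearest: D (315 mm)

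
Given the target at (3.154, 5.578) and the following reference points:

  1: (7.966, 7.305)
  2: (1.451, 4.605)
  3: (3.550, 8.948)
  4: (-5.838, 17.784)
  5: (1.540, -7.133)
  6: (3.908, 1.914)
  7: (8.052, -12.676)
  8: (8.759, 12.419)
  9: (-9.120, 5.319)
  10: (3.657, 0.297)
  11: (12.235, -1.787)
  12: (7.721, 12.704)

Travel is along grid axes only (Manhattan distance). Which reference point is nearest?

Distances from (3.154, 5.578):
1: 6.539
2: 2.676
3: 3.766
4: 21.198
5: 14.325
6: 4.418
7: 23.152
8: 12.446
9: 12.533
10: 5.784
11: 16.446
12: 11.693
Minimum: 2 at 2.676.

2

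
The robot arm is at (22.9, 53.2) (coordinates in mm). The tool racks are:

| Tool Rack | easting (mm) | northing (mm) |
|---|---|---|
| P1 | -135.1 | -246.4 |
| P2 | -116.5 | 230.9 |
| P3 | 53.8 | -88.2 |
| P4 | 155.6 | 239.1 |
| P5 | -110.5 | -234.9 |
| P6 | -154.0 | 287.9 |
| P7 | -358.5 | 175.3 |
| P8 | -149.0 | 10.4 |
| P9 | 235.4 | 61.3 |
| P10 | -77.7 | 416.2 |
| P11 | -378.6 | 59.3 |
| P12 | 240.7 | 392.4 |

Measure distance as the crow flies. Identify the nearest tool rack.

Distances from (22.9, 53.2):
P1: √((-158.0)² + (-299.6)²) = √(24964.000 + 89760.160) = 338.7 mm
P2: √((-139.4)² + (177.7)²) = √(19432.360 + 31577.290) = 225.9 mm
P3: √((30.9)² + (-141.4)²) = √(954.810 + 19993.960) = 144.7 mm
P4: √((132.7)² + (185.9)²) = √(17609.290 + 34558.810) = 228.4 mm
P5: √((-133.4)² + (-288.1)²) = √(17795.560 + 83001.610) = 317.5 mm
P6: √((-176.9)² + (234.7)²) = √(31293.610 + 55084.090) = 293.9 mm
P7: √((-381.4)² + (122.1)²) = √(145465.960 + 14908.410) = 400.5 mm
P8: √((-171.9)² + (-42.8)²) = √(29549.610 + 1831.840) = 177.1 mm
P9: √((212.5)² + (8.1)²) = √(45156.250 + 65.610) = 212.7 mm
P10: √((-100.6)² + (363.0)²) = √(10120.360 + 131769.000) = 376.7 mm
P11: √((-401.5)² + (6.1)²) = √(161202.250 + 37.210) = 401.5 mm
P12: √((217.8)² + (339.2)²) = √(47436.840 + 115056.640) = 403.1 mm
Minimum: P3 at 144.7 mm.

P3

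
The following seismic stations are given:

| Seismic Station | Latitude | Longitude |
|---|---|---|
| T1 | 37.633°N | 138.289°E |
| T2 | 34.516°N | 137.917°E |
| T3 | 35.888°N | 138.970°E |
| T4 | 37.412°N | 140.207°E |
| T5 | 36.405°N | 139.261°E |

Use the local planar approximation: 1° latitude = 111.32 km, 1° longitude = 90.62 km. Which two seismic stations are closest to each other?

T3 and T5

Pairwise distances:
T1–T2: √((-3.117·111.32)² + (-0.372·90.62)²) = √(120398.20160 + 1136.40725) = 348.618 km
T1–T3: √((-1.745·111.32)² + (0.681·90.62)²) = √(37734.38341 + 3808.39810) = 203.820 km
T1–T4: √((-0.221·111.32)² + (1.918·90.62)²) = √(605.24463 + 30209.62410) = 175.542 km
T1–T5: √((-1.228·111.32)² + (0.972·90.62)²) = √(18687.15246 + 7758.55147) = 162.621 km
T2–T3: √((1.372·111.32)² + (1.053·90.62)²) = √(23326.77058 + 9105.52221) = 180.090 km
T2–T4: √((2.896·111.32)² + (2.290·90.62)²) = √(103930.61815 + 43064.46739) = 383.399 km
T2–T5: √((1.889·111.32)² + (1.344·90.62)²) = √(44219.14196 + 14833.60305) = 243.008 km
T3–T4: √((1.524·111.32)² + (1.237·90.62)²) = √(28781.69253 + 12565.72396) = 203.341 km
T3–T5: √((0.517·111.32)² + (0.291·90.62)²) = √(3312.28335 + 695.39905) = 63.306 km
T4–T5: √((-1.007·111.32)² + (-0.946·90.62)²) = √(12566.23961 + 7349.03623) = 141.121 km
Closest pair: T3–T5 at 63.306 km.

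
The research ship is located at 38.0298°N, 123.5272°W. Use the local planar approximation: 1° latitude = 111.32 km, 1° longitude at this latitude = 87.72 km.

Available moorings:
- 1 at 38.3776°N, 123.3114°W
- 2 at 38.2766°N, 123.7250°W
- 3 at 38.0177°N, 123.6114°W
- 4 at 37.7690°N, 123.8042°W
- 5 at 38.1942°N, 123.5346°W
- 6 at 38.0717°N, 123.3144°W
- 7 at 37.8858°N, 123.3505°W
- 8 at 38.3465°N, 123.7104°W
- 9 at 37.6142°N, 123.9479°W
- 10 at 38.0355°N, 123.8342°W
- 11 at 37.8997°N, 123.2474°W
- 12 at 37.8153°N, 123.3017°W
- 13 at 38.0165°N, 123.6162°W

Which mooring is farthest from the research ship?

9

Distances from 38.0298°N, 123.5272°W:
1: √((0.3478·111.32)² + (0.2158·87.72)²) = √(1499.013523 + 358.343991) = 43.0971 km
2: √((0.2468·111.32)² + (-0.1978·87.72)²) = √(754.808368 + 301.057756) = 32.4941 km
3: √((-0.0121·111.32)² + (-0.0842·87.72)²) = √(1.814334 + 54.553351) = 7.5078 km
4: √((-0.2608·111.32)² + (-0.2770·87.72)²) = √(842.871888 + 590.414186) = 37.8588 km
5: √((0.1644·111.32)² + (-0.0074·87.72)²) = √(334.926894 + 0.421367) = 18.3125 km
6: √((0.0419·111.32)² + (0.2128·87.72)²) = √(21.755769 + 348.450020) = 19.2407 km
7: √((-0.1440·111.32)² + (0.1767·87.72)²) = √(256.963465 + 240.253844) = 22.2984 km
8: √((0.3167·111.32)² + (-0.1832·87.72)²) = √(1242.918127 + 258.254671) = 38.7450 km
9: √((-0.4156·111.32)² + (-0.4207·87.72)²) = √(2140.412473 + 1361.890750) = 59.1803 km
10: √((0.0057·111.32)² + (-0.3070·87.72)²) = √(0.402621 + 725.227054) = 26.9375 km
11: √((-0.1301·111.32)² + (0.2798·87.72)²) = √(209.749526 + 602.410685) = 28.4984 km
12: √((-0.2145·111.32)² + (0.2255·87.72)²) = √(570.165570 + 391.282422) = 31.0072 km
13: √((-0.0133·111.32)² + (-0.0890·87.72)²) = √(2.192046 + 60.950498) = 7.9462 km
Maximum: 9 at 59.1803 km.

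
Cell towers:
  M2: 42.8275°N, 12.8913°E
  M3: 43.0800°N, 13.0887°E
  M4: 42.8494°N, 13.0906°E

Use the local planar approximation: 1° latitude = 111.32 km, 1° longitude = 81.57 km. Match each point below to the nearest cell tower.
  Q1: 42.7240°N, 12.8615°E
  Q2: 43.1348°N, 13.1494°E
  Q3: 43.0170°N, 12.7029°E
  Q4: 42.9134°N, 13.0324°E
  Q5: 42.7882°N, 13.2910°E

Q1 at 42.7240°N, 12.8615°E:
  M2: 11.7752 km
  M3: 43.7492 km
  M4: 23.3259 km
  → nearest: M2 (11.7752 km)
Q2 at 43.1348°N, 13.1494°E:
  M2: 40.1680 km
  M3: 7.8568 km
  M4: 32.1307 km
  → nearest: M3 (7.8568 km)
Q3 at 43.0170°N, 12.7029°E:
  M2: 26.0993 km
  M3: 32.2417 km
  M4: 36.7180 km
  → nearest: M2 (26.0993 km)
Q4 at 42.9134°N, 13.0324°E:
  M2: 14.9636 km
  M3: 19.1060 km
  M4: 8.5613 km
  → nearest: M4 (8.5613 km)
Q5 at 42.7882°N, 13.2910°E:
  M2: 32.8957 km
  M3: 36.4343 km
  M4: 17.7095 km
  → nearest: M4 (17.7095 km)

Q1→M2; Q2→M3; Q3→M2; Q4→M4; Q5→M4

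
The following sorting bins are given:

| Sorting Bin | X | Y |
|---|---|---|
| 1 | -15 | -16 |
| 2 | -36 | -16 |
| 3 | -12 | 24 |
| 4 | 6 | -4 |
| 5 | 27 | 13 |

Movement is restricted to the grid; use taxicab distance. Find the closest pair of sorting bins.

Pairwise distances:
1–2: 21
1–3: 43
1–4: 33
1–5: 71
2–3: 64
2–4: 54
2–5: 92
3–4: 46
3–5: 50
4–5: 38
Closest pair: 1–2 at 21.

1 and 2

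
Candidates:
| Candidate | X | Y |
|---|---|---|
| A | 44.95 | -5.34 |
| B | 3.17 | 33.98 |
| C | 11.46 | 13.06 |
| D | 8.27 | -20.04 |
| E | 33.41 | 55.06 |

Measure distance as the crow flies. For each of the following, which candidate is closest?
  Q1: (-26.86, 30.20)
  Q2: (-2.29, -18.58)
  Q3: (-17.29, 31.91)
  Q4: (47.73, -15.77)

Q1→B; Q2→D; Q3→B; Q4→A

Q1 at (-26.86, 30.20):
  A: 80.12
  B: 30.27
  C: 41.98
  D: 61.30
  E: 65.20
  → nearest: B (30.27)
Q2 at (-2.29, -18.58):
  A: 49.06
  B: 52.84
  C: 34.50
  D: 10.66
  E: 81.84
  → nearest: D (10.66)
Q3 at (-17.29, 31.91):
  A: 72.54
  B: 20.56
  C: 34.38
  D: 57.90
  E: 55.74
  → nearest: B (20.56)
Q4 at (47.73, -15.77):
  A: 10.79
  B: 66.79
  C: 46.33
  D: 39.69
  E: 72.26
  → nearest: A (10.79)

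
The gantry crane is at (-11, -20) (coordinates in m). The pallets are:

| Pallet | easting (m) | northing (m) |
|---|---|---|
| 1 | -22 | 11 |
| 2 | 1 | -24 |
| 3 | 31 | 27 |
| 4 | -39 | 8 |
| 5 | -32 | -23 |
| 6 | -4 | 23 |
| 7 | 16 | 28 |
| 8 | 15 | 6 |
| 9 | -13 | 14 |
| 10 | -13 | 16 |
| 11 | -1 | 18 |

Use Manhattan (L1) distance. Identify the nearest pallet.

Distances from (-11, -20):
1: |-11| + |31| = 11 + 31 = 42 m
2: |12| + |-4| = 12 + 4 = 16 m
3: |42| + |47| = 42 + 47 = 89 m
4: |-28| + |28| = 28 + 28 = 56 m
5: |-21| + |-3| = 21 + 3 = 24 m
6: |7| + |43| = 7 + 43 = 50 m
7: |27| + |48| = 27 + 48 = 75 m
8: |26| + |26| = 26 + 26 = 52 m
9: |-2| + |34| = 2 + 34 = 36 m
10: |-2| + |36| = 2 + 36 = 38 m
11: |10| + |38| = 10 + 38 = 48 m
Minimum: 2 at 16 m.

2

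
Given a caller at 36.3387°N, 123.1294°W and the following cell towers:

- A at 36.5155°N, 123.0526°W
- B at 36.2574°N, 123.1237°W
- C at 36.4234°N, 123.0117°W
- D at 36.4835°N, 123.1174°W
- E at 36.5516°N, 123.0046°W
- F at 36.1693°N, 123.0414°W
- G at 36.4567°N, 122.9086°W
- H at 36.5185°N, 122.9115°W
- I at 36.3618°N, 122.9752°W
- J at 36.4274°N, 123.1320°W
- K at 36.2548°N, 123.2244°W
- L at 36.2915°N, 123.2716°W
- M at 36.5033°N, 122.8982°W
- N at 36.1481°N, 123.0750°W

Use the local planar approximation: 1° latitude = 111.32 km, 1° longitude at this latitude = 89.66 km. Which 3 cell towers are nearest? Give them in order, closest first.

B, J, K

Distances from 36.3387°N, 123.1294°W:
A: √((0.1768·111.32)² + (0.0768·89.66)²) = √(387.356561 + 47.415454) = 20.8512 km
B: √((-0.0813·111.32)² + (0.0057·89.66)²) = √(81.908220 + 0.261184) = 9.0647 km
C: √((0.0847·111.32)² + (0.1177·89.66)²) = √(88.902345 + 111.365429) = 14.1516 km
D: √((0.1448·111.32)² + (0.0120·89.66)²) = √(259.826545 + 1.157604) = 16.1550 km
E: √((0.2129·111.32)² + (0.1248·89.66)²) = √(561.691327 + 125.206432) = 26.2087 km
F: √((-0.1694·111.32)² + (0.0880·89.66)²) = √(355.609379 + 62.253362) = 20.4417 km
G: √((0.1180·111.32)² + (0.2208·89.66)²) = √(172.548191 + 391.918358) = 23.7585 km
H: √((0.1798·111.32)² + (0.2179·89.66)²) = √(400.613675 + 381.691009) = 27.9697 km
I: √((0.0231·111.32)² + (0.1542·89.66)²) = √(6.612571 + 191.146441) = 14.0627 km
J: √((0.0887·111.32)² + (-0.0026·89.66)²) = √(97.497535 + 0.054343) = 9.8768 km
K: √((-0.0839·111.32)² + (-0.0950·89.66)²) = √(87.230893 + 72.551213) = 12.6405 km
L: √((-0.0472·111.32)² + (-0.1422·89.66)²) = √(27.607711 + 162.553626) = 13.7899 km
M: √((0.1646·111.32)² + (0.2312·89.66)²) = √(335.742297 + 429.707693) = 27.6668 km
N: √((-0.1906·111.32)² + (0.0544·89.66)²) = √(450.186210 + 23.790045) = 21.7710 km
Sorted: B (9.0647 km) < J (9.8768 km) < K (12.6405 km) < L (13.7899 km) < I (14.0627 km) < …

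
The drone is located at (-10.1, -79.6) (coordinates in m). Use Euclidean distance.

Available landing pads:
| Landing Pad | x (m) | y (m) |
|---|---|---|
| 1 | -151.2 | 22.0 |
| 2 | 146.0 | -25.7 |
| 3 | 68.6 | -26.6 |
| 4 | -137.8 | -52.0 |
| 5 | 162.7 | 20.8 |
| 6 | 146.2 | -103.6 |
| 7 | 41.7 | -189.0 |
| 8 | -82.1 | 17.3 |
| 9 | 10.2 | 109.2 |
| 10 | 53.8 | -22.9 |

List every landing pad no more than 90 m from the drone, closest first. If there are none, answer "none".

10

Distances from (-10.1, -79.6):
1: 173.9 m
2: 165.1 m
3: 94.9 m
4: 130.6 m
5: 199.8 m
6: 158.1 m
7: 121.0 m
8: 120.7 m
9: 189.9 m
10: 85.4 m
Threshold 90 m: 10 (85.4 m) is within range.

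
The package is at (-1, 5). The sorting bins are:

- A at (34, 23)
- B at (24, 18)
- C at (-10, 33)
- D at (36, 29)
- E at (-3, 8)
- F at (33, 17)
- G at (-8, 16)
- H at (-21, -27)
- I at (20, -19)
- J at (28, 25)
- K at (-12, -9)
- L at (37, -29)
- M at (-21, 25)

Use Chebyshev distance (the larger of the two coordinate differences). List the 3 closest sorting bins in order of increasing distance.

Distances from (-1, 5):
A: 35
B: 25
C: 28
D: 37
E: 3
F: 34
G: 11
H: 32
I: 24
J: 29
K: 14
L: 38
M: 20
Sorted: E (3) < G (11) < K (14) < M (20) < I (24) < …

E, G, K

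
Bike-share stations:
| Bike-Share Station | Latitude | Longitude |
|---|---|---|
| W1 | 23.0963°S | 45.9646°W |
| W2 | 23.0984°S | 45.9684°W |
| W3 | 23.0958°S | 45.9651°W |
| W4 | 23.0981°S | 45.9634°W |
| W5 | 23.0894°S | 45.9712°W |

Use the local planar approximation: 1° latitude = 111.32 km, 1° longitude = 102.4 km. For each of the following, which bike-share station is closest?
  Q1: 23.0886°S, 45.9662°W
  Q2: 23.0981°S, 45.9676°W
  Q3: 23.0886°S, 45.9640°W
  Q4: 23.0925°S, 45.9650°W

Q1 at 23.0886°S, 45.9662°W:
  W1: 0.8726819 km
  W2: 1.1139535 km
  W3: 0.8093803 km
  W4: 1.0957186 km
  W5: 0.5196874 km
  → nearest: W5 (0.5196874 km)
Q2 at 23.0981°S, 45.9676°W:
  W1: 0.3667729 km
  W2: 0.0884657 km
  W3: 0.3620641 km
  W4: 0.4300800 km
  W5: 1.0362706 km
  → nearest: W2 (0.0884657 km)
Q3 at 23.0886°S, 45.9640°W:
  W1: 0.8593631 km
  W2: 1.1803159 km
  W3: 0.8093803 km
  W4: 1.0593232 km
  W5: 0.7426391 km
  → nearest: W5 (0.7426391 km)
Q4 at 23.0925°S, 45.9650°W:
  W1: 0.4249944 km
  W2: 0.7433612 km
  W3: 0.3674987 km
  W4: 0.6445627 km
  W5: 0.7226072 km
  → nearest: W3 (0.3674987 km)

Q1→W5; Q2→W2; Q3→W5; Q4→W3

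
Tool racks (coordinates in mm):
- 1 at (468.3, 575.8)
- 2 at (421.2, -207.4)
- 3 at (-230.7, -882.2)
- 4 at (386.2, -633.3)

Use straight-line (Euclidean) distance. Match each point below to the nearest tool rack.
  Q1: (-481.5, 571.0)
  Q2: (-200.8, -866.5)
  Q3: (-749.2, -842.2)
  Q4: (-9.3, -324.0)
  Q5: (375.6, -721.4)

Q1→1; Q2→3; Q3→3; Q4→2; Q5→4

Q1 at (-481.5, 571.0):
  1: √((949.8)² + (4.8)²) = √(902120.040 + 23.040) = 949.8 mm
  2: √((902.7)² + (-778.4)²) = √(814867.290 + 605906.560) = 1192.0 mm
  3: √((250.8)² + (-1453.2)²) = √(62900.640 + 2111790.240) = 1474.7 mm
  4: √((867.7)² + (-1204.3)²) = √(752903.290 + 1450338.490) = 1484.3 mm
  → nearest: 1 (949.8 mm)
Q2 at (-200.8, -866.5):
  1: √((669.1)² + (1442.3)²) = √(447694.810 + 2080229.290) = 1589.9 mm
  2: √((622.0)² + (659.1)²) = √(386884.000 + 434412.810) = 906.3 mm
  3: √((-29.9)² + (-15.7)²) = √(894.010 + 246.490) = 33.8 mm
  4: √((587.0)² + (233.2)²) = √(344569.000 + 54382.240) = 631.6 mm
  → nearest: 3 (33.8 mm)
Q3 at (-749.2, -842.2):
  1: √((1217.5)² + (1418.0)²) = √(1482306.250 + 2010724.000) = 1869.0 mm
  2: √((1170.4)² + (634.8)²) = √(1369836.160 + 402971.040) = 1331.5 mm
  3: √((518.5)² + (-40.0)²) = √(268842.250 + 1600.000) = 520.0 mm
  4: √((1135.4)² + (208.9)²) = √(1289133.160 + 43639.210) = 1154.5 mm
  → nearest: 3 (520.0 mm)
Q4 at (-9.3, -324.0):
  1: √((477.6)² + (899.8)²) = √(228101.760 + 809640.040) = 1018.7 mm
  2: √((430.5)² + (116.6)²) = √(185330.250 + 13595.560) = 446.0 mm
  3: √((-221.4)² + (-558.2)²) = √(49017.960 + 311587.240) = 600.5 mm
  4: √((395.5)² + (-309.3)²) = √(156420.250 + 95666.490) = 502.1 mm
  → nearest: 2 (446.0 mm)
Q5 at (375.6, -721.4):
  1: √((92.7)² + (1297.2)²) = √(8593.290 + 1682727.840) = 1300.5 mm
  2: √((45.6)² + (514.0)²) = √(2079.360 + 264196.000) = 516.0 mm
  3: √((-606.3)² + (-160.8)²) = √(367599.690 + 25856.640) = 627.3 mm
  4: √((10.6)² + (88.1)²) = √(112.360 + 7761.610) = 88.7 mm
  → nearest: 4 (88.7 mm)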